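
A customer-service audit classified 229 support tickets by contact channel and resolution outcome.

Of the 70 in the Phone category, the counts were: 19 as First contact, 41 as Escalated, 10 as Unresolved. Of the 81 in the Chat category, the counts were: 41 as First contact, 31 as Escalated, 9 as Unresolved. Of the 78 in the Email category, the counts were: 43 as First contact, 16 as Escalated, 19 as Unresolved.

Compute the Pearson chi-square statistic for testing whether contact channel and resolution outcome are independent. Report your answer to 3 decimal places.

Row totals: 70, 81, 78. Column totals: 103, 88, 38. Grand total N = 229.
Expected counts (row total × column total / N):
  Phone, First contact: 70×103/229 = 31.4847
  Phone, Escalated: 70×88/229 = 26.8996
  Phone, Unresolved: 70×38/229 = 11.6157
  Chat, First contact: 81×103/229 = 36.4323
  Chat, Escalated: 81×88/229 = 31.1266
  Chat, Unresolved: 81×38/229 = 13.4410
  Email, First contact: 78×103/229 = 35.0830
  Email, Escalated: 78×88/229 = 29.9738
  Email, Unresolved: 78×38/229 = 12.9432
Contributions (O − E)²/E:
  (19 − 31.4847)²/31.4847 = 4.9506
  (41 − 26.8996)²/26.8996 = 7.3912
  (10 − 11.6157)²/11.6157 = 0.2247
  (41 − 36.4323)²/36.4323 = 0.5727
  (31 − 31.1266)²/31.1266 = 0.0005
  (9 − 13.4410)²/13.4410 = 1.4673
  (43 − 35.0830)²/35.0830 = 1.7866
  (16 − 29.9738)²/29.9738 = 6.5146
  (19 − 12.9432)²/12.9432 = 2.8343
χ² = 4.9506 + 7.3912 + 0.2247 + 0.5727 + 0.0005 + 1.4673 + 1.7866 + 6.5146 + 2.8343 = 25.743

25.743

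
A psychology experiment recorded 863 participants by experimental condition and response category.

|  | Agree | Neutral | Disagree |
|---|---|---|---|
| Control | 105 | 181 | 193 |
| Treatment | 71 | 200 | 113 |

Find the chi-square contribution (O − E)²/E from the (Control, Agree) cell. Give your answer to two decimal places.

0.55

Row total (Control) = 479; column total (Agree) = 176; N = 863.
Expected count E = 479 × 176 / 863 = 97.687.
Contribution = (O − E)²/E = (105 − 97.687)² / 97.687 = 0.55.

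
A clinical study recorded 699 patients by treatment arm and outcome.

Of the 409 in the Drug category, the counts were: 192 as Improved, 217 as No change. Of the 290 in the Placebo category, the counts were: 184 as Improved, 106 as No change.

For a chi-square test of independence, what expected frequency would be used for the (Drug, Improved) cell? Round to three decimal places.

220.006

Row total (Drug) = 409; column total (Improved) = 376; grand total N = 699.
Expected count = (row total × column total) / N = 409 × 376 / 699 = 220.006.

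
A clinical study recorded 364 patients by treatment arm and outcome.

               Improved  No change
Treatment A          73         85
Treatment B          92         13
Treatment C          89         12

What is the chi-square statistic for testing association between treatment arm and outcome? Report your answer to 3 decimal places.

73.605

Row totals: 158, 105, 101. Column totals: 254, 110. Grand total N = 364.
Expected counts (row total × column total / N):
  Treatment A, Improved: 158×254/364 = 110.2527
  Treatment A, No change: 158×110/364 = 47.7473
  Treatment B, Improved: 105×254/364 = 73.2692
  Treatment B, No change: 105×110/364 = 31.7308
  Treatment C, Improved: 101×254/364 = 70.4780
  Treatment C, No change: 101×110/364 = 30.5220
Contributions (O − E)²/E:
  (73 − 110.2527)²/110.2527 = 12.5871
  (85 − 47.7473)²/47.7473 = 29.0648
  (92 − 73.2692)²/73.2692 = 4.7884
  (13 − 31.7308)²/31.7308 = 11.0569
  (89 − 70.4780)²/70.4780 = 4.8677
  (12 − 30.5220)²/30.5220 = 11.2399
χ² = 12.5871 + 29.0648 + 4.7884 + 11.0569 + 4.8677 + 11.2399 = 73.605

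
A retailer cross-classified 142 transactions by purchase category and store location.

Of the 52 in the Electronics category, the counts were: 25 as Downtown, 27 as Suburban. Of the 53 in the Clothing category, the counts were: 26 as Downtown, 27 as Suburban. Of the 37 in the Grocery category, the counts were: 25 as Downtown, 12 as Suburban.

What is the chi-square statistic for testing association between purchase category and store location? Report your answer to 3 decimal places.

Row totals: 52, 53, 37. Column totals: 76, 66. Grand total N = 142.
Expected counts (row total × column total / N):
  Electronics, Downtown: 52×76/142 = 27.8310
  Electronics, Suburban: 52×66/142 = 24.1690
  Clothing, Downtown: 53×76/142 = 28.3662
  Clothing, Suburban: 53×66/142 = 24.6338
  Grocery, Downtown: 37×76/142 = 19.8028
  Grocery, Suburban: 37×66/142 = 17.1972
Contributions (O − E)²/E:
  (25 − 27.8310)²/27.8310 = 0.2880
  (27 − 24.1690)²/24.1690 = 0.3316
  (26 − 28.3662)²/28.3662 = 0.1974
  (27 − 24.6338)²/24.6338 = 0.2273
  (25 − 19.8028)²/19.8028 = 1.3640
  (12 − 17.1972)²/17.1972 = 1.5707
χ² = 0.2880 + 0.3316 + 0.1974 + 0.2273 + 1.3640 + 1.5707 = 3.979

3.979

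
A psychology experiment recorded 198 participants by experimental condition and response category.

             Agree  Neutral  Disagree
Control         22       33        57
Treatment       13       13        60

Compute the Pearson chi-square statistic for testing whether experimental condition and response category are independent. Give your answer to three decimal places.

7.807

Row totals: 112, 86. Column totals: 35, 46, 117. Grand total N = 198.
Expected counts (row total × column total / N):
  Control, Agree: 112×35/198 = 19.7980
  Control, Neutral: 112×46/198 = 26.0202
  Control, Disagree: 112×117/198 = 66.1818
  Treatment, Agree: 86×35/198 = 15.2020
  Treatment, Neutral: 86×46/198 = 19.9798
  Treatment, Disagree: 86×117/198 = 50.8182
Contributions (O − E)²/E:
  (22 − 19.7980)²/19.7980 = 0.2449
  (33 − 26.0202)²/26.0202 = 1.8723
  (57 − 66.1818)²/66.1818 = 1.2738
  (13 − 15.2020)²/15.2020 = 0.3190
  (13 − 19.9798)²/19.9798 = 2.4383
  (60 − 50.8182)²/50.8182 = 1.6590
χ² = 0.2449 + 1.8723 + 1.2738 + 0.3190 + 2.4383 + 1.6590 = 7.807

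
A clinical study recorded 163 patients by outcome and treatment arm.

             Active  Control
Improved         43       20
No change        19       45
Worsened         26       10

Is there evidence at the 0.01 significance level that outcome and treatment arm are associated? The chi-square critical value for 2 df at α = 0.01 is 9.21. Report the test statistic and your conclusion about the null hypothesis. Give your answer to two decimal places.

Row totals: 63, 64, 36. Column totals: 88, 75. Grand total N = 163.
Expected counts (row total × column total / N):
  Improved, Active: 63×88/163 = 34.012
  Improved, Control: 63×75/163 = 28.988
  No change, Active: 64×88/163 = 34.552
  No change, Control: 64×75/163 = 29.448
  Worsened, Active: 36×88/163 = 19.436
  Worsened, Control: 36×75/163 = 16.564
Contributions (O − E)²/E:
  (43 − 34.012)²/34.012 = 2.3752
  (20 − 28.988)²/28.988 = 2.7868
  (19 − 34.552)²/34.552 = 7.0000
  (45 − 29.448)²/29.448 = 8.2133
  (26 − 19.436)²/19.436 = 2.2168
  (10 − 16.564)²/16.564 = 2.6012
χ² = 2.3752 + 2.7868 + 7.0000 + 8.2133 + 2.2168 + 2.6012 = 25.19
df = (3−1)(2−1) = 2. Since 25.19 > 9.21, reject the null hypothesis of independence at α = 0.01.

25.19; reject H₀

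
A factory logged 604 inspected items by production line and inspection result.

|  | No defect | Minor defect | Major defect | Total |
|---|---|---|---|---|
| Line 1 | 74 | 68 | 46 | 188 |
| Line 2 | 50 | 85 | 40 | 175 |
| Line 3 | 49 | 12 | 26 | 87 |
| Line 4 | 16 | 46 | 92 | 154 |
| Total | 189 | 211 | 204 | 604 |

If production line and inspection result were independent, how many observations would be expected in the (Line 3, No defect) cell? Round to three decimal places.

27.224

Row total (Line 3) = 87; column total (No defect) = 189; grand total N = 604.
Expected count = (row total × column total) / N = 87 × 189 / 604 = 27.224.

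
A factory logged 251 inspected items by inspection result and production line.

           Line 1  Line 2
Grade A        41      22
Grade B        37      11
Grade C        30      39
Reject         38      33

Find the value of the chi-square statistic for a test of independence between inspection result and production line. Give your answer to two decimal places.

15.04

Row totals: 63, 48, 69, 71. Column totals: 146, 105. Grand total N = 251.
Expected counts (row total × column total / N):
  Grade A, Line 1: 63×146/251 = 36.645
  Grade A, Line 2: 63×105/251 = 26.355
  Grade B, Line 1: 48×146/251 = 27.920
  Grade B, Line 2: 48×105/251 = 20.080
  Grade C, Line 1: 69×146/251 = 40.135
  Grade C, Line 2: 69×105/251 = 28.865
  Reject, Line 1: 71×146/251 = 41.299
  Reject, Line 2: 71×105/251 = 29.701
Contributions (O − E)²/E:
  (41 − 36.645)²/36.645 = 0.5176
  (22 − 26.355)²/26.355 = 0.7196
  (37 − 27.920)²/27.920 = 2.9530
  (11 − 20.080)²/20.080 = 4.1059
  (30 − 40.135)²/40.135 = 2.5593
  (39 − 28.865)²/28.865 = 3.5586
  (38 − 41.299)²/41.299 = 0.2635
  (33 − 29.701)²/29.701 = 0.3664
χ² = 0.5176 + 0.7196 + 2.9530 + 4.1059 + 2.5593 + 3.5586 + 0.2635 + 0.3664 = 15.04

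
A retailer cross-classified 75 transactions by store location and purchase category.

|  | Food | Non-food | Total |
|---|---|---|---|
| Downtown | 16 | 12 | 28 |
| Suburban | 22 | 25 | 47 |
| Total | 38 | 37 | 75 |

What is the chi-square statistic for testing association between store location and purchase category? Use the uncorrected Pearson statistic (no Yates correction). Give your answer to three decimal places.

0.750

Grand total N = 75.
Expected counts (row total × column total / N):
  Downtown, Food: 28×38/75 = 14.1867
  Downtown, Non-food: 28×37/75 = 13.8133
  Suburban, Food: 47×38/75 = 23.8133
  Suburban, Non-food: 47×37/75 = 23.1867
Contributions (O − E)²/E:
  (16 − 14.1867)²/14.1867 = 0.2318
  (12 − 13.8133)²/13.8133 = 0.2380
  (22 − 23.8133)²/23.8133 = 0.1381
  (25 − 23.1867)²/23.1867 = 0.1418
χ² = 0.2318 + 0.2380 + 0.1381 + 0.1418 = 0.750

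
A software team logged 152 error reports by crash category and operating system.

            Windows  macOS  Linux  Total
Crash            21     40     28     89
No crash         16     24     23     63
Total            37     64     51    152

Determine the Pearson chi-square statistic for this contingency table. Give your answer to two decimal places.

Grand total N = 152.
Expected counts (row total × column total / N):
  Crash, Windows: 89×37/152 = 21.664
  Crash, macOS: 89×64/152 = 37.474
  Crash, Linux: 89×51/152 = 29.862
  No crash, Windows: 63×37/152 = 15.336
  No crash, macOS: 63×64/152 = 26.526
  No crash, Linux: 63×51/152 = 21.138
Contributions (O − E)²/E:
  (21 − 21.664)²/21.664 = 0.0204
  (40 − 37.474)²/37.474 = 0.1703
  (28 − 29.862)²/29.862 = 0.1161
  (16 − 15.336)²/15.336 = 0.0287
  (24 − 26.526)²/26.526 = 0.2405
  (23 − 21.138)²/21.138 = 0.1640
χ² = 0.0204 + 0.1703 + 0.1161 + 0.0287 + 0.2405 + 0.1640 = 0.74

0.74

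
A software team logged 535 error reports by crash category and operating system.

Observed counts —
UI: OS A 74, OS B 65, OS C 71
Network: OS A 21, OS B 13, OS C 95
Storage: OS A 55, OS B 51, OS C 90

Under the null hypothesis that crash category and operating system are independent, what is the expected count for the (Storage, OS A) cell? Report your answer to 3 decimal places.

54.953

Row total (Storage) = 196; column total (OS A) = 150; grand total N = 535.
Expected count = (row total × column total) / N = 196 × 150 / 535 = 54.953.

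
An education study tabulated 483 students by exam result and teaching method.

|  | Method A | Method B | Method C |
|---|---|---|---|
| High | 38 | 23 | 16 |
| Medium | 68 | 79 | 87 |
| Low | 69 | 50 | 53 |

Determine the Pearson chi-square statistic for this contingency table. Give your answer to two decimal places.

13.47

Row totals: 77, 234, 172. Column totals: 175, 152, 156. Grand total N = 483.
Expected counts (row total × column total / N):
  High, Method A: 77×175/483 = 27.899
  High, Method B: 77×152/483 = 24.232
  High, Method C: 77×156/483 = 24.870
  Medium, Method A: 234×175/483 = 84.783
  Medium, Method B: 234×152/483 = 73.640
  Medium, Method C: 234×156/483 = 75.578
  Low, Method A: 172×175/483 = 62.319
  Low, Method B: 172×152/483 = 54.128
  Low, Method C: 172×156/483 = 55.553
Contributions (O − E)²/E:
  (38 − 27.899)²/27.899 = 3.6571
  (23 − 24.232)²/24.232 = 0.0626
  (16 − 24.870)²/24.870 = 3.1635
  (68 − 84.783)²/84.783 = 3.3222
  (79 − 73.640)²/73.640 = 0.3901
  (87 − 75.578)²/75.578 = 1.7262
  (69 − 62.319)²/62.319 = 0.7162
  (50 − 54.128)²/54.128 = 0.3148
  (53 − 55.553)²/55.553 = 0.1173
χ² = 3.6571 + 0.0626 + 3.1635 + 3.3222 + 0.3901 + 1.7262 + 0.7162 + 0.3148 + 0.1173 = 13.47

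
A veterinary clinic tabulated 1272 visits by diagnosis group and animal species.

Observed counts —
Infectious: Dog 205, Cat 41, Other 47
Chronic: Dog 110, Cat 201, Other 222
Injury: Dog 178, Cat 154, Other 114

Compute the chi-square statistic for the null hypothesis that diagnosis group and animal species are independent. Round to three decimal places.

Row totals: 293, 533, 446. Column totals: 493, 396, 383. Grand total N = 1272.
Expected counts (row total × column total / N):
  Infectious, Dog: 293×493/1272 = 113.56053
  Infectious, Cat: 293×396/1272 = 91.21698
  Infectious, Other: 293×383/1272 = 88.22248
  Chronic, Dog: 533×493/1272 = 206.57940
  Chronic, Cat: 533×396/1272 = 165.93396
  Chronic, Other: 533×383/1272 = 160.48664
  Injury, Dog: 446×493/1272 = 172.86006
  Injury, Cat: 446×396/1272 = 138.84906
  Injury, Other: 446×383/1272 = 134.29088
Contributions (O − E)²/E:
  (205 − 113.56053)²/113.56053 = 73.6275
  (41 − 91.21698)²/91.21698 = 27.6456
  (47 − 88.22248)²/88.22248 = 19.2614
  (110 − 206.57940)²/206.57940 = 45.1525
  (201 − 165.93396)²/165.93396 = 7.4103
  (222 − 160.48664)²/160.48664 = 23.5776
  (178 − 172.86006)²/172.86006 = 0.1528
  (154 − 138.84906)²/138.84906 = 1.6532
  (114 − 134.29088)²/134.29088 = 3.0659
χ² = 73.6275 + 27.6456 + 19.2614 + 45.1525 + 7.4103 + 23.5776 + 0.1528 + 1.6532 + 3.0659 = 201.547

201.547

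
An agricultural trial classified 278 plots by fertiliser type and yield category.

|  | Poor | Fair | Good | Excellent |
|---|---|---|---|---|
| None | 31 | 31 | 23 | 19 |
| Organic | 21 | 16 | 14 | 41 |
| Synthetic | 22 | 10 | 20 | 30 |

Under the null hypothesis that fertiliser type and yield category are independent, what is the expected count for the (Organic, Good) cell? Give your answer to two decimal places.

Row total (Organic) = 92; column total (Good) = 57; grand total N = 278.
Expected count = (row total × column total) / N = 92 × 57 / 278 = 18.86.

18.86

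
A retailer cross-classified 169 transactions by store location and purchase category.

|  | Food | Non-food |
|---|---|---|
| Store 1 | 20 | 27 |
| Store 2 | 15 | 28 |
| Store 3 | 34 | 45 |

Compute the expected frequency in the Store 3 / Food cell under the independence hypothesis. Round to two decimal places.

Row total (Store 3) = 79; column total (Food) = 69; grand total N = 169.
Expected count = (row total × column total) / N = 79 × 69 / 169 = 32.25.

32.25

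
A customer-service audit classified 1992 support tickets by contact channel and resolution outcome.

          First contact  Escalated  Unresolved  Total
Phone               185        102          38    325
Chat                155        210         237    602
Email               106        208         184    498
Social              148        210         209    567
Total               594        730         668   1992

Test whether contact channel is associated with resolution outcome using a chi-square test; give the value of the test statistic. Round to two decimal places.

160.70

Grand total N = 1992.
Expected counts (row total × column total / N):
  Phone, First contact: 325×594/1992 = 96.9127
  Phone, Escalated: 325×730/1992 = 119.1014
  Phone, Unresolved: 325×668/1992 = 108.9859
  Chat, First contact: 602×594/1992 = 179.5120
  Chat, Escalated: 602×730/1992 = 220.6124
  Chat, Unresolved: 602×668/1992 = 201.8755
  Email, First contact: 498×594/1992 = 148.5000
  Email, Escalated: 498×730/1992 = 182.5000
  Email, Unresolved: 498×668/1992 = 167.0000
  Social, First contact: 567×594/1992 = 169.0753
  Social, Escalated: 567×730/1992 = 207.7861
  Social, Unresolved: 567×668/1992 = 190.1386
Contributions (O − E)²/E:
  (185 − 96.9127)²/96.9127 = 80.0656
  (102 − 119.1014)²/119.1014 = 2.4555
  (38 − 108.9859)²/108.9859 = 46.2353
  (155 − 179.5120)²/179.5120 = 3.3471
  (210 − 220.6124)²/220.6124 = 0.5105
  (237 − 201.8755)²/201.8755 = 6.1113
  (106 − 148.5000)²/148.5000 = 12.1633
  (208 − 182.5000)²/182.5000 = 3.5630
  (184 − 167.0000)²/167.0000 = 1.7305
  (148 − 169.0753)²/169.0753 = 2.6270
  (210 − 207.7861)²/207.7861 = 0.0236
  (209 − 190.1386)²/190.1386 = 1.8710
χ² = 80.0656 + 2.4555 + 46.2353 + 3.3471 + 0.5105 + 6.1113 + 12.1633 + 3.5630 + 1.7305 + 2.6270 + 0.0236 + 1.8710 = 160.70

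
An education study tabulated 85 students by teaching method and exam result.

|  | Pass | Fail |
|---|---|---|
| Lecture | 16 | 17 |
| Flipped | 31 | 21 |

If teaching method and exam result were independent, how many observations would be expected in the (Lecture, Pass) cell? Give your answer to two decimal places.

Row total (Lecture) = 33; column total (Pass) = 47; grand total N = 85.
Expected count = (row total × column total) / N = 33 × 47 / 85 = 18.25.

18.25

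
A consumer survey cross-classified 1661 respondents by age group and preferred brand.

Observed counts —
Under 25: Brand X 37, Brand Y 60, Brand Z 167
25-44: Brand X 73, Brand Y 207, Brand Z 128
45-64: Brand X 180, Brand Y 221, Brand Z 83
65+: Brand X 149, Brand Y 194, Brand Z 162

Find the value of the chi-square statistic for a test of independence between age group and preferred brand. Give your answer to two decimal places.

196.02

Row totals: 264, 408, 484, 505. Column totals: 439, 682, 540. Grand total N = 1661.
Expected counts (row total × column total / N):
  Under 25, Brand X: 264×439/1661 = 69.775
  Under 25, Brand Y: 264×682/1661 = 108.397
  Under 25, Brand Z: 264×540/1661 = 85.828
  25-44, Brand X: 408×439/1661 = 107.834
  25-44, Brand Y: 408×682/1661 = 167.523
  25-44, Brand Z: 408×540/1661 = 132.643
  45-64, Brand X: 484×439/1661 = 127.921
  45-64, Brand Y: 484×682/1661 = 198.728
  45-64, Brand Z: 484×540/1661 = 157.351
  65+, Brand X: 505×439/1661 = 133.471
  65+, Brand Y: 505×682/1661 = 207.351
  65+, Brand Z: 505×540/1661 = 164.178
Contributions (O − E)²/E:
  (37 − 69.775)²/69.775 = 15.3952
  (60 − 108.397)²/108.397 = 21.6083
  (167 − 85.828)²/85.828 = 76.7686
  (73 − 107.834)²/107.834 = 11.2526
  (207 − 167.523)²/167.523 = 9.3028
  (128 − 132.643)²/132.643 = 0.1625
  (180 − 127.921)²/127.921 = 21.2023
  (221 − 198.728)²/198.728 = 2.4961
  (83 − 157.351)²/157.351 = 35.1321
  (149 − 133.471)²/133.471 = 1.8068
  (194 − 207.351)²/207.351 = 0.8596
  (162 − 164.178)²/164.178 = 0.0289
χ² = 15.3952 + 21.6083 + 76.7686 + 11.2526 + 9.3028 + 0.1625 + 21.2023 + 2.4961 + 35.1321 + 1.8068 + 0.8596 + 0.0289 = 196.02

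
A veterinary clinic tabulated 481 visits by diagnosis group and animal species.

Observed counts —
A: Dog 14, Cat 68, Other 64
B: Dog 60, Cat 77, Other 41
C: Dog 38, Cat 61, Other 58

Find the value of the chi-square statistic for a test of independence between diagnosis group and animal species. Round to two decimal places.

32.07

Row totals: 146, 178, 157. Column totals: 112, 206, 163. Grand total N = 481.
Expected counts (row total × column total / N):
  A, Dog: 146×112/481 = 33.996
  A, Cat: 146×206/481 = 62.528
  A, Other: 146×163/481 = 49.476
  B, Dog: 178×112/481 = 41.447
  B, Cat: 178×206/481 = 76.233
  B, Other: 178×163/481 = 60.320
  C, Dog: 157×112/481 = 36.557
  C, Cat: 157×206/481 = 67.239
  C, Other: 157×163/481 = 53.204
Contributions (O − E)²/E:
  (14 − 33.996)²/33.996 = 11.7614
  (68 − 62.528)²/62.528 = 0.4789
  (64 − 49.476)²/49.476 = 4.2636
  (60 − 41.447)²/41.447 = 8.3049
  (77 − 76.233)²/76.233 = 0.0077
  (41 − 60.320)²/60.320 = 6.1880
  (38 − 36.557)²/36.557 = 0.0570
  (61 − 67.239)²/67.239 = 0.5789
  (58 − 53.204)²/53.204 = 0.4323
χ² = 11.7614 + 0.4789 + 4.2636 + 8.3049 + 0.0077 + 6.1880 + 0.0570 + 0.5789 + 0.4323 = 32.07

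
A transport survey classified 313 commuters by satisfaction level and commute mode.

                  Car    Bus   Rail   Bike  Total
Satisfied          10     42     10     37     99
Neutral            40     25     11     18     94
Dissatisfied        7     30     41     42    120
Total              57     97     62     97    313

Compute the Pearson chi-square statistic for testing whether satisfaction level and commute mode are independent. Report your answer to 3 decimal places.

Grand total N = 313.
Expected counts (row total × column total / N):
  Satisfied, Car: 99×57/313 = 18.0288
  Satisfied, Bus: 99×97/313 = 30.6805
  Satisfied, Rail: 99×62/313 = 19.6102
  Satisfied, Bike: 99×97/313 = 30.6805
  Neutral, Car: 94×57/313 = 17.1182
  Neutral, Bus: 94×97/313 = 29.1310
  Neutral, Rail: 94×62/313 = 18.6198
  Neutral, Bike: 94×97/313 = 29.1310
  Dissatisfied, Car: 120×57/313 = 21.8530
  Dissatisfied, Bus: 120×97/313 = 37.1885
  Dissatisfied, Rail: 120×62/313 = 23.7700
  Dissatisfied, Bike: 120×97/313 = 37.1885
Contributions (O − E)²/E:
  (10 − 18.0288)²/18.0288 = 3.5755
  (42 − 30.6805)²/30.6805 = 4.1763
  (10 − 19.6102)²/19.6102 = 4.7096
  (37 − 30.6805)²/30.6805 = 1.3017
  (40 − 17.1182)²/17.1182 = 30.5860
  (25 − 29.1310)²/29.1310 = 0.5858
  (11 − 18.6198)²/18.6198 = 3.1183
  (18 − 29.1310)²/29.1310 = 4.2532
  (7 − 21.8530)²/21.8530 = 10.0953
  (30 − 37.1885)²/37.1885 = 1.3895
  (41 − 23.7700)²/23.7700 = 12.4894
  (42 − 37.1885)²/37.1885 = 0.6225
χ² = 3.5755 + 4.1763 + 4.7096 + 1.3017 + 30.5860 + 0.5858 + 3.1183 + 4.2532 + 10.0953 + 1.3895 + 12.4894 + 0.6225 = 76.903

76.903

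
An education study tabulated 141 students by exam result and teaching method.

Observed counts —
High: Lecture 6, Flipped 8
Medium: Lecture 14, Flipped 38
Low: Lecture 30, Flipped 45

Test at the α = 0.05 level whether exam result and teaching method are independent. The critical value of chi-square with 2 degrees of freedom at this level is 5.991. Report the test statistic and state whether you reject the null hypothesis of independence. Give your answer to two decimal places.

2.67; fail to reject H₀

Row totals: 14, 52, 75. Column totals: 50, 91. Grand total N = 141.
Expected counts (row total × column total / N):
  High, Lecture: 14×50/141 = 4.965
  High, Flipped: 14×91/141 = 9.035
  Medium, Lecture: 52×50/141 = 18.440
  Medium, Flipped: 52×91/141 = 33.560
  Low, Lecture: 75×50/141 = 26.596
  Low, Flipped: 75×91/141 = 48.404
Contributions (O − E)²/E:
  (6 − 4.965)²/4.965 = 0.2158
  (8 − 9.035)²/9.035 = 0.1186
  (14 − 18.440)²/18.440 = 1.0691
  (38 − 33.560)²/33.560 = 0.5874
  (30 − 26.596)²/26.596 = 0.4357
  (45 − 48.404)²/48.404 = 0.2394
χ² = 0.2158 + 0.1186 + 1.0691 + 0.5874 + 0.4357 + 0.2394 = 2.67
df = (3−1)(2−1) = 2. Since 2.67 < 5.991, fail to reject the null hypothesis of independence at α = 0.05.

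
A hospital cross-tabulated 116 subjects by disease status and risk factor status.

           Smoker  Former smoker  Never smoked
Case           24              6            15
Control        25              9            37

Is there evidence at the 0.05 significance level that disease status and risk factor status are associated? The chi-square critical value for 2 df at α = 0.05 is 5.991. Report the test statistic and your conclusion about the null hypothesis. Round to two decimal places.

4.32; fail to reject H₀

Row totals: 45, 71. Column totals: 49, 15, 52. Grand total N = 116.
Expected counts (row total × column total / N):
  Case, Smoker: 45×49/116 = 19.009
  Case, Former smoker: 45×15/116 = 5.819
  Case, Never smoked: 45×52/116 = 20.172
  Control, Smoker: 71×49/116 = 29.991
  Control, Former smoker: 71×15/116 = 9.181
  Control, Never smoked: 71×52/116 = 31.828
Contributions (O − E)²/E:
  (24 − 19.009)²/19.009 = 1.3104
  (6 − 5.819)²/5.819 = 0.0056
  (15 − 20.172)²/20.172 = 1.3261
  (25 − 29.991)²/29.991 = 0.8306
  (9 − 9.181)²/9.181 = 0.0036
  (37 − 31.828)²/31.828 = 0.8404
χ² = 1.3104 + 0.0056 + 1.3261 + 0.8306 + 0.0036 + 0.8404 = 4.32
df = (2−1)(3−1) = 2. Since 4.32 < 5.991, fail to reject the null hypothesis of independence at α = 0.05.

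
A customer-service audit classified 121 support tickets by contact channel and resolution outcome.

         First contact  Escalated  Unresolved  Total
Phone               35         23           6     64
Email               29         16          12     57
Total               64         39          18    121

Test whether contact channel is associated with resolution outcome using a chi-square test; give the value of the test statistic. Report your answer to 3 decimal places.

Grand total N = 121.
Expected counts (row total × column total / N):
  Phone, First contact: 64×64/121 = 33.8512
  Phone, Escalated: 64×39/121 = 20.6281
  Phone, Unresolved: 64×18/121 = 9.5207
  Email, First contact: 57×64/121 = 30.1488
  Email, Escalated: 57×39/121 = 18.3719
  Email, Unresolved: 57×18/121 = 8.4793
Contributions (O − E)²/E:
  (35 − 33.8512)²/33.8512 = 0.0390
  (23 − 20.6281)²/20.6281 = 0.2727
  (6 − 9.5207)²/9.5207 = 1.3019
  (29 − 30.1488)²/30.1488 = 0.0438
  (16 − 18.3719)²/18.3719 = 0.3062
  (12 − 8.4793)²/8.4793 = 1.4618
χ² = 0.0390 + 0.2727 + 1.3019 + 0.0438 + 0.3062 + 1.4618 = 3.425

3.425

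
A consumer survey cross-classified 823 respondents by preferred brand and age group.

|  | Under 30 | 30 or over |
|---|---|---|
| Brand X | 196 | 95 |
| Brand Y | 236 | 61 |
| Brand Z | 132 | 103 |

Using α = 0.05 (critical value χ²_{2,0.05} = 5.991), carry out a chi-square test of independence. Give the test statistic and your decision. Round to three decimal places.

33.288; reject H₀

Row totals: 291, 297, 235. Column totals: 564, 259. Grand total N = 823.
Expected counts (row total × column total / N):
  Brand X, Under 30: 291×564/823 = 199.42163
  Brand X, 30 or over: 291×259/823 = 91.57837
  Brand Y, Under 30: 297×564/823 = 203.53341
  Brand Y, 30 or over: 297×259/823 = 93.46659
  Brand Z, Under 30: 235×564/823 = 161.04496
  Brand Z, 30 or over: 235×259/823 = 73.95504
Contributions (O − E)²/E:
  (196 − 199.42163)²/199.42163 = 0.0587
  (95 − 91.57837)²/91.57837 = 0.1278
  (236 − 203.53341)²/203.53341 = 5.1789
  (61 − 93.46659)²/93.46659 = 11.2776
  (132 − 161.04496)²/161.04496 = 5.2383
  (103 − 73.95504)²/73.95504 = 11.4071
χ² = 0.0587 + 0.1278 + 5.1789 + 11.2776 + 5.2383 + 11.4071 = 33.288
df = (3−1)(2−1) = 2. Since 33.288 > 5.991, reject the null hypothesis of independence at α = 0.05.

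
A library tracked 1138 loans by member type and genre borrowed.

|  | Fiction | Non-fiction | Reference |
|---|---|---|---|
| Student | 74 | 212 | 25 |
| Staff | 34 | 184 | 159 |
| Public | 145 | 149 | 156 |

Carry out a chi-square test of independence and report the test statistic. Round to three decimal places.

Row totals: 311, 377, 450. Column totals: 253, 545, 340. Grand total N = 1138.
Expected counts (row total × column total / N):
  Student, Fiction: 311×253/1138 = 69.1415
  Student, Non-fiction: 311×545/1138 = 148.9411
  Student, Reference: 311×340/1138 = 92.9174
  Staff, Fiction: 377×253/1138 = 83.8146
  Staff, Non-fiction: 377×545/1138 = 180.5492
  Staff, Reference: 377×340/1138 = 112.6362
  Public, Fiction: 450×253/1138 = 100.0439
  Public, Non-fiction: 450×545/1138 = 215.5097
  Public, Reference: 450×340/1138 = 134.4464
Contributions (O − E)²/E:
  (74 − 69.1415)²/69.1415 = 0.3414
  (212 − 148.9411)²/148.9411 = 26.6980
  (25 − 92.9174)²/92.9174 = 49.6438
  (34 − 83.8146)²/83.8146 = 29.6069
  (184 − 180.5492)²/180.5492 = 0.0660
  (159 − 112.6362)²/112.6362 = 19.0845
  (145 − 100.0439)²/100.0439 = 20.2016
  (149 − 215.5097)²/215.5097 = 20.5259
  (156 − 134.4464)²/134.4464 = 3.4553
χ² = 0.3414 + 26.6980 + 49.6438 + 29.6069 + 0.0660 + 19.0845 + 20.2016 + 20.5259 + 3.4553 = 169.623

169.623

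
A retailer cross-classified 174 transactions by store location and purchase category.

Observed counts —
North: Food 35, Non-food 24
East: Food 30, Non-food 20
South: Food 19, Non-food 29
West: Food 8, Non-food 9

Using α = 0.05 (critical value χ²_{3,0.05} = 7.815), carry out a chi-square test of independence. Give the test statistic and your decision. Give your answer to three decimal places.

5.637; fail to reject H₀

Row totals: 59, 50, 48, 17. Column totals: 92, 82. Grand total N = 174.
Expected counts (row total × column total / N):
  North, Food: 59×92/174 = 31.1954
  North, Non-food: 59×82/174 = 27.8046
  East, Food: 50×92/174 = 26.4368
  East, Non-food: 50×82/174 = 23.5632
  South, Food: 48×92/174 = 25.3793
  South, Non-food: 48×82/174 = 22.6207
  West, Food: 17×92/174 = 8.9885
  West, Non-food: 17×82/174 = 8.0115
Contributions (O − E)²/E:
  (35 − 31.1954)²/31.1954 = 0.4640
  (24 − 27.8046)²/27.8046 = 0.5206
  (30 − 26.4368)²/26.4368 = 0.4803
  (20 − 23.5632)²/23.5632 = 0.5388
  (19 − 25.3793)²/25.3793 = 1.6035
  (29 − 22.6207)²/22.6207 = 1.7990
  (8 − 8.9885)²/8.9885 = 0.1087
  (9 − 8.0115)²/8.0115 = 0.1220
χ² = 0.4640 + 0.5206 + 0.4803 + 0.5388 + 1.6035 + 1.7990 + 0.1087 + 0.1220 = 5.637
df = (4−1)(2−1) = 3. Since 5.637 < 7.815, fail to reject the null hypothesis of independence at α = 0.05.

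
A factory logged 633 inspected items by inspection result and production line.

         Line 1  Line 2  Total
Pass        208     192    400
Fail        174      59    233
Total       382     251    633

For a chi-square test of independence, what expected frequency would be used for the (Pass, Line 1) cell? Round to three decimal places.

Row total (Pass) = 400; column total (Line 1) = 382; grand total N = 633.
Expected count = (row total × column total) / N = 400 × 382 / 633 = 241.390.

241.390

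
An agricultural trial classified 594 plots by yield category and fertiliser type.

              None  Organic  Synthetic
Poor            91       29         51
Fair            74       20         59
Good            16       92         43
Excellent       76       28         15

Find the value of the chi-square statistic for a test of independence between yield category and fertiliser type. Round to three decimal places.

147.604

Row totals: 171, 153, 151, 119. Column totals: 257, 169, 168. Grand total N = 594.
Expected counts (row total × column total / N):
  Poor, None: 171×257/594 = 73.9848
  Poor, Organic: 171×169/594 = 48.6515
  Poor, Synthetic: 171×168/594 = 48.3636
  Fair, None: 153×257/594 = 66.1970
  Fair, Organic: 153×169/594 = 43.5303
  Fair, Synthetic: 153×168/594 = 43.2727
  Good, None: 151×257/594 = 65.3316
  Good, Organic: 151×169/594 = 42.9613
  Good, Synthetic: 151×168/594 = 42.7071
  Excellent, None: 119×257/594 = 51.4865
  Excellent, Organic: 119×169/594 = 33.8569
  Excellent, Synthetic: 119×168/594 = 33.6566
Contributions (O − E)²/E:
  (91 − 73.9848)²/73.9848 = 3.9132
  (29 − 48.6515)²/48.6515 = 7.9377
  (51 − 48.3636)²/48.3636 = 0.1437
  (74 − 66.1970)²/66.1970 = 0.9198
  (20 − 43.5303)²/43.5303 = 12.7193
  (59 − 43.2727)²/43.2727 = 5.7160
  (16 − 65.3316)²/65.3316 = 37.2501
  (92 − 42.9613)²/42.9613 = 55.9758
  (43 − 42.7071)²/42.7071 = 0.0020
  (76 − 51.4865)²/51.4865 = 11.6712
  (28 − 33.8569)²/33.8569 = 1.0132
  (15 − 33.6566)²/33.6566 = 10.3418
χ² = 3.9132 + 7.9377 + 0.1437 + 0.9198 + 12.7193 + 5.7160 + 37.2501 + 55.9758 + 0.0020 + 11.6712 + 1.0132 + 10.3418 = 147.604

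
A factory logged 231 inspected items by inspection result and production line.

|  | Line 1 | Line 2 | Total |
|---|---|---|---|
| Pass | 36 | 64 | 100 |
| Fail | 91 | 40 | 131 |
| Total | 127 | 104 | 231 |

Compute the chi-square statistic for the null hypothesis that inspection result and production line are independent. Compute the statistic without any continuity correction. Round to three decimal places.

Grand total N = 231.
Expected counts (row total × column total / N):
  Pass, Line 1: 100×127/231 = 54.97835
  Pass, Line 2: 100×104/231 = 45.02165
  Fail, Line 1: 131×127/231 = 72.02165
  Fail, Line 2: 131×104/231 = 58.97835
Contributions (O − E)²/E:
  (36 − 54.97835)²/54.97835 = 6.5513
  (64 − 45.02165)²/45.02165 = 8.0001
  (91 − 72.02165)²/72.02165 = 5.0010
  (40 − 58.97835)²/58.97835 = 6.1069
χ² = 6.5513 + 8.0001 + 5.0010 + 6.1069 = 25.659

25.659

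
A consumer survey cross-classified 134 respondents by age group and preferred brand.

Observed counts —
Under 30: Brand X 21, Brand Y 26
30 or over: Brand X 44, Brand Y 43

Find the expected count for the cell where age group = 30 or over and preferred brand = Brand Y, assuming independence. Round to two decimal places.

44.80

Row total (30 or over) = 87; column total (Brand Y) = 69; grand total N = 134.
Expected count = (row total × column total) / N = 87 × 69 / 134 = 44.80.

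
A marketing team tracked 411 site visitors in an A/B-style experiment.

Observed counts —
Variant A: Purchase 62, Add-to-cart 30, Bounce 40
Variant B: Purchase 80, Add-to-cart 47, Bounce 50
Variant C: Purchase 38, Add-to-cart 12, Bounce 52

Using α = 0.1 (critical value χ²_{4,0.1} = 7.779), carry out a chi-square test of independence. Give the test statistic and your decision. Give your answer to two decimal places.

Row totals: 132, 177, 102. Column totals: 180, 89, 142. Grand total N = 411.
Expected counts (row total × column total / N):
  Variant A, Purchase: 132×180/411 = 57.810
  Variant A, Add-to-cart: 132×89/411 = 28.584
  Variant A, Bounce: 132×142/411 = 45.606
  Variant B, Purchase: 177×180/411 = 77.518
  Variant B, Add-to-cart: 177×89/411 = 38.328
  Variant B, Bounce: 177×142/411 = 61.153
  Variant C, Purchase: 102×180/411 = 44.672
  Variant C, Add-to-cart: 102×89/411 = 22.088
  Variant C, Bounce: 102×142/411 = 35.241
Contributions (O − E)²/E:
  (62 − 57.810)²/57.810 = 0.3037
  (30 − 28.584)²/28.584 = 0.0701
  (40 − 45.606)²/45.606 = 0.6891
  (80 − 77.518)²/77.518 = 0.0795
  (47 − 38.328)²/38.328 = 1.9621
  (50 − 61.153)²/61.153 = 2.0341
  (38 − 44.672)²/44.672 = 0.9965
  (12 − 22.088)²/22.088 = 4.6074
  (52 − 35.241)²/35.241 = 7.9698
χ² = 0.3037 + 0.0701 + 0.6891 + 0.0795 + 1.9621 + 2.0341 + 0.9965 + 4.6074 + 7.9698 = 18.71
df = (3−1)(3−1) = 4. Since 18.71 > 7.779, reject the null hypothesis of independence at α = 0.1.

18.71; reject H₀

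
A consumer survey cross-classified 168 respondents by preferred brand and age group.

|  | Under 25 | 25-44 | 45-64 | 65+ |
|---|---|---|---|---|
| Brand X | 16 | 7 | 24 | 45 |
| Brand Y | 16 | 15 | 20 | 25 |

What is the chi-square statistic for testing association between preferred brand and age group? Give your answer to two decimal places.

7.53

Row totals: 92, 76. Column totals: 32, 22, 44, 70. Grand total N = 168.
Expected counts (row total × column total / N):
  Brand X, Under 25: 92×32/168 = 17.5238
  Brand X, 25-44: 92×22/168 = 12.0476
  Brand X, 45-64: 92×44/168 = 24.0952
  Brand X, 65+: 92×70/168 = 38.3333
  Brand Y, Under 25: 76×32/168 = 14.4762
  Brand Y, 25-44: 76×22/168 = 9.9524
  Brand Y, 45-64: 76×44/168 = 19.9048
  Brand Y, 65+: 76×70/168 = 31.6667
Contributions (O − E)²/E:
  (16 − 17.5238)²/17.5238 = 0.1325
  (7 − 12.0476)²/12.0476 = 2.1148
  (24 − 24.0952)²/24.0952 = 0.0004
  (45 − 38.3333)²/38.3333 = 1.1594
  (16 − 14.4762)²/14.4762 = 0.1604
  (15 − 9.9524)²/9.9524 = 2.5600
  (20 − 19.9048)²/19.9048 = 0.0005
  (25 − 31.6667)²/31.6667 = 1.4035
χ² = 0.1325 + 2.1148 + 0.0004 + 1.1594 + 0.1604 + 2.5600 + 0.0005 + 1.4035 = 7.53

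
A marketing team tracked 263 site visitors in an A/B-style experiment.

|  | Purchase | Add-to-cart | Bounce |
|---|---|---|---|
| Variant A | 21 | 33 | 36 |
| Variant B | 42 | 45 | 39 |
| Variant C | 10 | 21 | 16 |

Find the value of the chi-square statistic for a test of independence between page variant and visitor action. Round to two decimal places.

4.77

Row totals: 90, 126, 47. Column totals: 73, 99, 91. Grand total N = 263.
Expected counts (row total × column total / N):
  Variant A, Purchase: 90×73/263 = 24.981
  Variant A, Add-to-cart: 90×99/263 = 33.878
  Variant A, Bounce: 90×91/263 = 31.141
  Variant B, Purchase: 126×73/263 = 34.973
  Variant B, Add-to-cart: 126×99/263 = 47.430
  Variant B, Bounce: 126×91/263 = 43.597
  Variant C, Purchase: 47×73/263 = 13.046
  Variant C, Add-to-cart: 47×99/263 = 17.692
  Variant C, Bounce: 47×91/263 = 16.262
Contributions (O − E)²/E:
  (21 − 24.981)²/24.981 = 0.6344
  (33 − 33.878)²/33.878 = 0.0228
  (36 − 31.141)²/31.141 = 0.7582
  (42 − 34.973)²/34.973 = 1.4119
  (45 − 47.430)²/47.430 = 0.1245
  (39 − 43.597)²/43.597 = 0.4847
  (10 − 13.046)²/13.046 = 0.7112
  (21 − 17.692)²/17.692 = 0.6185
  (16 − 16.262)²/16.262 = 0.0042
χ² = 0.6344 + 0.0228 + 0.7582 + 1.4119 + 0.1245 + 0.4847 + 0.7112 + 0.6185 + 0.0042 = 4.77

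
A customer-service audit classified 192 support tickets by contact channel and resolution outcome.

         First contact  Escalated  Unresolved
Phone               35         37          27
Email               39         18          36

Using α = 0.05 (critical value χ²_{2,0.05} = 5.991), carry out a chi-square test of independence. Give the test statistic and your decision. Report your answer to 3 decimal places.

7.886; reject H₀

Row totals: 99, 93. Column totals: 74, 55, 63. Grand total N = 192.
Expected counts (row total × column total / N):
  Phone, First contact: 99×74/192 = 38.156250
  Phone, Escalated: 99×55/192 = 28.359375
  Phone, Unresolved: 99×63/192 = 32.484375
  Email, First contact: 93×74/192 = 35.843750
  Email, Escalated: 93×55/192 = 26.640625
  Email, Unresolved: 93×63/192 = 30.515625
Contributions (O − E)²/E:
  (35 − 38.156250)²/38.156250 = 0.2611
  (37 − 28.359375)²/28.359375 = 2.6327
  (27 − 32.484375)²/32.484375 = 0.9259
  (39 − 35.843750)²/35.843750 = 0.2779
  (18 − 26.640625)²/26.640625 = 2.8025
  (36 − 30.515625)²/30.515625 = 0.9857
χ² = 0.2611 + 2.6327 + 0.9259 + 0.2779 + 2.8025 + 0.9857 = 7.886
df = (2−1)(3−1) = 2. Since 7.886 > 5.991, reject the null hypothesis of independence at α = 0.05.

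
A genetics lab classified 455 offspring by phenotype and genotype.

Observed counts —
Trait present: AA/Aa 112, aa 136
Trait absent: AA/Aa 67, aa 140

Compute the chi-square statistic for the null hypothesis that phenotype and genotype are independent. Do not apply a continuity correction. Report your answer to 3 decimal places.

Row totals: 248, 207. Column totals: 179, 276. Grand total N = 455.
Expected counts (row total × column total / N):
  Trait present, AA/Aa: 248×179/455 = 97.56484
  Trait present, aa: 248×276/455 = 150.43516
  Trait absent, AA/Aa: 207×179/455 = 81.43516
  Trait absent, aa: 207×276/455 = 125.56484
Contributions (O − E)²/E:
  (112 − 97.56484)²/97.56484 = 2.1357
  (136 − 150.43516)²/150.43516 = 1.3851
  (67 − 81.43516)²/81.43516 = 2.5588
  (140 − 125.56484)²/125.56484 = 1.6595
χ² = 2.1357 + 1.3851 + 2.5588 + 1.6595 = 7.739

7.739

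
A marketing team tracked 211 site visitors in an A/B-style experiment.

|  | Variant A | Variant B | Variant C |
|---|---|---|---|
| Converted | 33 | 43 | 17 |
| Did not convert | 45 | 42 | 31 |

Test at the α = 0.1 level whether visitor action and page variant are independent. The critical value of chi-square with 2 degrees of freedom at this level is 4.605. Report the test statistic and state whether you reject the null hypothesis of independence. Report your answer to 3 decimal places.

Row totals: 93, 118. Column totals: 78, 85, 48. Grand total N = 211.
Expected counts (row total × column total / N):
  Converted, Variant A: 93×78/211 = 34.3791
  Converted, Variant B: 93×85/211 = 37.4645
  Converted, Variant C: 93×48/211 = 21.1564
  Did not convert, Variant A: 118×78/211 = 43.6209
  Did not convert, Variant B: 118×85/211 = 47.5355
  Did not convert, Variant C: 118×48/211 = 26.8436
Contributions (O − E)²/E:
  (33 − 34.3791)²/34.3791 = 0.0553
  (43 − 37.4645)²/37.4645 = 0.8179
  (17 − 21.1564)²/21.1564 = 0.8166
  (45 − 43.6209)²/43.6209 = 0.0436
  (42 − 47.5355)²/47.5355 = 0.6446
  (31 − 26.8436)²/26.8436 = 0.6436
χ² = 0.0553 + 0.8179 + 0.8166 + 0.0436 + 0.6446 + 0.6436 = 3.022
df = (2−1)(3−1) = 2. Since 3.022 < 4.605, fail to reject the null hypothesis of independence at α = 0.1.

3.022; fail to reject H₀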